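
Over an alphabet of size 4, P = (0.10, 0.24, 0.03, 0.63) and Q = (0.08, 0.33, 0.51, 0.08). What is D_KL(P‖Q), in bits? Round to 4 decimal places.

D(P‖Q) = Σ p·log₂(p/q).
  0.10·log₂(0.10/0.08) = 0.03219
  0.24·log₂(0.24/0.33) = -0.11026
  0.03·log₂(0.03/0.51) = -0.12262
  0.63·log₂(0.63/0.08) = 1.87569
D(P‖Q) = 1.6750 bits.

1.6750 bits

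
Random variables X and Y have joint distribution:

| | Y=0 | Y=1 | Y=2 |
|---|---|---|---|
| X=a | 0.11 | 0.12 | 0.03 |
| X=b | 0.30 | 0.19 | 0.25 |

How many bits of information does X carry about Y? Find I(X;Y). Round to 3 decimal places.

Marginals: p(X) = (0.2600, 0.7400), p(Y) = (0.4100, 0.3100, 0.2800).
I(X;Y) = H(X) + H(Y) − H(X,Y).
H(X) = 0.8267, H(Y) = 1.5654, H(X,Y) = 2.3454.
I(X;Y) = 0.8267 + 1.5654 − 2.3454 = 0.047 bits.

0.047 bits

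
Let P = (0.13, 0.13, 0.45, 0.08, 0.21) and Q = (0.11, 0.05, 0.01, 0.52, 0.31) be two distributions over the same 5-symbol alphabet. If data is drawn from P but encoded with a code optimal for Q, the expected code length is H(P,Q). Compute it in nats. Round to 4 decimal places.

3.0470 nats

H(P,Q) = −Σ p·ln q.
  −0.13·ln(0.11) = 0.28695
  −0.13·ln(0.05) = 0.38945
  −0.45·ln(0.01) = 2.07233
  −0.08·ln(0.52) = 0.05231
  −0.21·ln(0.31) = 0.24595
H(P,Q) = 3.0470 nats.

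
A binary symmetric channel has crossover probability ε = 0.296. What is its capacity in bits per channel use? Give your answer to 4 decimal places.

0.1237 bits

Binary symmetric channel: C = 1 − h₂(ε) where h₂ is the binary entropy function.
h₂(0.296) = −0.296·log₂0.296 − 0.704·log₂0.704 = 0.8763.
C = 1 − 0.8763 = 0.1237 bits per channel use.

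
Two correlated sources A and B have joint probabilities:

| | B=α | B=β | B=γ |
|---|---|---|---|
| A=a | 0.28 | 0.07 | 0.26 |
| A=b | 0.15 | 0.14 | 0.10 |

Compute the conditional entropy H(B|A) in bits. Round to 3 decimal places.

Chain rule: H(B|A) = H(A,B) − H(A).
Marginals: p(A) = (0.6100, 0.3900), p(B) = (0.4300, 0.2100, 0.3600).
H(A,B) = 2.4279 bits; H(A) = 0.9648 bits.
H(B|A) = 2.4279 − 0.9648 = 1.463 bits.

1.463 bits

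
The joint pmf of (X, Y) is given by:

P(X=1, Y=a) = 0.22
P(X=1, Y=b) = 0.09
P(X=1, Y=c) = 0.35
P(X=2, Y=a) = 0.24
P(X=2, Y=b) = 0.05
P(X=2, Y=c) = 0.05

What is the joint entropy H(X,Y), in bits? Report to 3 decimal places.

H(X,Y) = −Σ p(x,y)·log₂ p(x,y) over all 6 cells.
  cell (1,a): −0.22·log₂0.22 = 0.4806
  cell (1,b): −0.09·log₂0.09 = 0.3127
  cell (1,c): −0.35·log₂0.35 = 0.5301
  cell (2,a): −0.24·log₂0.24 = 0.4941
  cell (2,b): −0.05·log₂0.05 = 0.2161
  cell (2,c): −0.05·log₂0.05 = 0.2161
Sum = 2.250 bits.

2.250 bits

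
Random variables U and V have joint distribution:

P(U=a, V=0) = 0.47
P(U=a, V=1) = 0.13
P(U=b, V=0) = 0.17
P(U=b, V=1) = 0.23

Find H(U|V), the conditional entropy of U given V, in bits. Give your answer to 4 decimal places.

0.8742 bits

Marginals: p(U) = (0.6000, 0.4000), p(V) = (0.6400, 0.3600).
H(U|V) = Σ p(V) · H(U|V=·).
  V=0: p=0.6400, H(U|V=0) = 0.8351
  V=1: p=0.3600, H(U|V=1) = 0.9436
Weighted sum = 0.8742 bits.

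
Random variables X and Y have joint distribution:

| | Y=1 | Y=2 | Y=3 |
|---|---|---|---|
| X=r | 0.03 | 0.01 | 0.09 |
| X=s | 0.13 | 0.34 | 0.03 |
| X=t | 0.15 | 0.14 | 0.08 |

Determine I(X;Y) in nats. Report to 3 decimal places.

Marginals: p(X) = (0.1300, 0.5000, 0.3700), p(Y) = (0.3100, 0.4900, 0.2000).
I(X;Y) = H(X) + H(Y) − H(X,Y).
H(X) = 0.9797, H(Y) = 1.0345, H(X,Y) = 1.8671.
I(X;Y) = 0.9797 + 1.0345 − 1.8671 = 0.147 nats.

0.147 nats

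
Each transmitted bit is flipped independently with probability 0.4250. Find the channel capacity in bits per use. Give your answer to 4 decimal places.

0.0163 bits

Binary symmetric channel: C = 1 − h₂(ε) where h₂ is the binary entropy function.
h₂(0.4250) = −0.4250·log₂0.4250 − 0.5750·log₂0.5750 = 0.9837.
C = 1 − 0.9837 = 0.0163 bits per channel use.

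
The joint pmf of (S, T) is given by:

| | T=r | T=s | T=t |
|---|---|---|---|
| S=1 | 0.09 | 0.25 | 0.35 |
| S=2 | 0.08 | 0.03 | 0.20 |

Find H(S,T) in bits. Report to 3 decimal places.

2.250 bits

H(S,T) = −Σ p(x,y)·log₂ p(x,y) over all 6 cells.
  cell (1,r): −0.09·log₂0.09 = 0.3127
  cell (1,s): −0.25·log₂0.25 = 0.5000
  cell (1,t): −0.35·log₂0.35 = 0.5301
  cell (2,r): −0.08·log₂0.08 = 0.2915
  cell (2,s): −0.03·log₂0.03 = 0.1518
  cell (2,t): −0.20·log₂0.20 = 0.4644
Sum = 2.250 bits.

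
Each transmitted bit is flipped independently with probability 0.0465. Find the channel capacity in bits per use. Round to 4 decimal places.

Binary symmetric channel: C = 1 − h₂(ε) where h₂ is the binary entropy function.
h₂(0.0465) = −0.0465·log₂0.0465 − 0.9535·log₂0.9535 = 0.2713.
C = 1 − 0.2713 = 0.7287 bits per channel use.

0.7287 bits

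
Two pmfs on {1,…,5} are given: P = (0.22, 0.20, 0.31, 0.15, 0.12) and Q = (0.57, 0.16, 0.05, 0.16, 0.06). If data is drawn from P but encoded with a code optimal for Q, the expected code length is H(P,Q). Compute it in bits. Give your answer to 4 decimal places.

H(P,Q) = −Σ p·log₂ q.
  −0.22·log₂(0.57) = 0.17841
  −0.20·log₂(0.16) = 0.52877
  −0.31·log₂(0.05) = 1.33980
  −0.15·log₂(0.16) = 0.39658
  −0.12·log₂(0.06) = 0.48707
H(P,Q) = 2.9306 bits.

2.9306 bits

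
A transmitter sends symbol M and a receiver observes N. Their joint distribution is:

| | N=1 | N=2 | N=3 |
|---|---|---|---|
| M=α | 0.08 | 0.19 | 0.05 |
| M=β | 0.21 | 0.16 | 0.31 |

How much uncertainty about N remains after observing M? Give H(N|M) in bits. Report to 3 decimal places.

1.478 bits

Chain rule: H(N|M) = H(M,N) − H(M).
Marginals: p(M) = (0.3200, 0.6800), p(N) = (0.2900, 0.3500, 0.3600).
H(M,N) = 2.3825 bits; H(M) = 0.9044 bits.
H(N|M) = 2.3825 − 0.9044 = 1.478 bits.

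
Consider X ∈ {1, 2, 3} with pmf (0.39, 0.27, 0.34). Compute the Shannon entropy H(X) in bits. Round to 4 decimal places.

1.5690 bits

H(X) = −Σ p·log₂ p.
  −(0.39)·log₂(0.39) = 0.52980
  −(0.27)·log₂(0.27) = 0.51002
  −(0.34)·log₂(0.34) = 0.52917
Sum: 0.52980 + 0.51002 + 0.52917 = 1.5690 bits.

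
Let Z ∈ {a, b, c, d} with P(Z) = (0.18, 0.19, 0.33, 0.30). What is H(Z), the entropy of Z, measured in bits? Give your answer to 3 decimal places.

H(Z) = −Σ p·log₂ p.
  −(0.18)·log₂(0.18) = 0.4453
  −(0.19)·log₂(0.19) = 0.4552
  −(0.33)·log₂(0.33) = 0.5278
  −(0.30)·log₂(0.30) = 0.5211
Sum: 0.4453 + 0.4552 + 0.5278 + 0.5211 = 1.949 bits.

1.949 bits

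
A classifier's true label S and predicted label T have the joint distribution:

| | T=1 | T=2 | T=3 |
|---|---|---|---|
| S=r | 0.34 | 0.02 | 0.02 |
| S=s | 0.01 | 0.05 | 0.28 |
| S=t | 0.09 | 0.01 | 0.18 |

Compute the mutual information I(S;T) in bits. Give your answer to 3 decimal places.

0.519 bits

Marginals: p(S) = (0.3800, 0.3400, 0.2800), p(T) = (0.4400, 0.0800, 0.4800).
I(S;T) = H(S) + H(T) − H(S,T).
H(S) = 1.5738, H(T) = 1.3209, H(S,T) = 2.3761.
I(S;T) = 1.5738 + 1.3209 − 2.3761 = 0.519 bits.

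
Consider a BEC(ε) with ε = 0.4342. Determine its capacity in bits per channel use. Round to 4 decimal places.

Binary erasure channel: capacity C = 1 − ε.
C = 1 − 0.4342 = 0.5658 bits per channel use.

0.5658 bits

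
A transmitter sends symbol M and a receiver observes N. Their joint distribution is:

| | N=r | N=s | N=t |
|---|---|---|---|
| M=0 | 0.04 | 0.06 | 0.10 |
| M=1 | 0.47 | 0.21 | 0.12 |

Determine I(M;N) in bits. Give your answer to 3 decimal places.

0.095 bits

Marginals: p(M) = (0.2000, 0.8000), p(N) = (0.5100, 0.2700, 0.2200).
I(M;N) = H(M) + H(N) − H(M,N).
H(M) = 0.7219, H(N) = 1.4860, H(M,N) = 2.1133.
I(M;N) = 0.7219 + 1.4860 − 2.1133 = 0.095 bits.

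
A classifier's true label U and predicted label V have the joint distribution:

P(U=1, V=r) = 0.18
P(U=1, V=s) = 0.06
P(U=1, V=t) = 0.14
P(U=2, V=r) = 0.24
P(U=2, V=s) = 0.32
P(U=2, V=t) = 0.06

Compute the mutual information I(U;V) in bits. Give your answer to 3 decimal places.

0.129 bits

Marginals: p(U) = (0.3800, 0.6200), p(V) = (0.4200, 0.3800, 0.2000).
I(U;V) = H(U) + H(V) − H(U,V).
H(U) = 0.9580, H(V) = 1.5205, H(U,V) = 2.3497.
I(U;V) = 0.9580 + 1.5205 − 2.3497 = 0.129 bits.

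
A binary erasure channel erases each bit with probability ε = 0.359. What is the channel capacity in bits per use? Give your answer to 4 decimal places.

0.6410 bits

Binary erasure channel: capacity C = 1 − ε.
C = 1 − 0.359 = 0.6410 bits per channel use.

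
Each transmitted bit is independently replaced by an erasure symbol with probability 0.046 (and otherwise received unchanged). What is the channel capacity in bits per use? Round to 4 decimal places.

0.9540 bits

Binary erasure channel: capacity C = 1 − ε.
C = 1 − 0.046 = 0.9540 bits per channel use.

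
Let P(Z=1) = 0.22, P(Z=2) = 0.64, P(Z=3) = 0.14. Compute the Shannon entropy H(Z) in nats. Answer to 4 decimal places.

H(Z) = −Σ p·ln p.
  −(0.22)·ln(0.22) = 0.33311
  −(0.64)·ln(0.64) = 0.28562
  −(0.14)·ln(0.14) = 0.27526
Sum: 0.33311 + 0.28562 + 0.27526 = 0.8940 nats.

0.8940 nats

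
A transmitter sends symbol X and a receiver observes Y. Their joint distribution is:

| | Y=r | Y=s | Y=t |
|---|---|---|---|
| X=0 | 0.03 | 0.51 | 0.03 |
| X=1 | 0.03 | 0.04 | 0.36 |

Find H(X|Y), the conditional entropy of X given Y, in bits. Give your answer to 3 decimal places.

Marginals: p(X) = (0.5700, 0.4300), p(Y) = (0.0600, 0.5500, 0.3900).
H(X|Y) = Σ p(Y) · H(X|Y=·).
  Y=r: p=0.0600, H(X|Y=r) = 1.0000
  Y=s: p=0.5500, H(X|Y=s) = 0.3760
  Y=t: p=0.3900, H(X|Y=t) = 0.3912
Weighted sum = 0.419 bits.

0.419 bits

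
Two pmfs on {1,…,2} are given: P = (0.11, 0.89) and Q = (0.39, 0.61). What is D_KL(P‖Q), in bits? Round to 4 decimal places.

D(P‖Q) = Σ p·log₂(p/q).
  0.11·log₂(0.11/0.39) = -0.20086
  0.89·log₂(0.89/0.61) = 0.48505
D(P‖Q) = 0.2842 bits.

0.2842 bits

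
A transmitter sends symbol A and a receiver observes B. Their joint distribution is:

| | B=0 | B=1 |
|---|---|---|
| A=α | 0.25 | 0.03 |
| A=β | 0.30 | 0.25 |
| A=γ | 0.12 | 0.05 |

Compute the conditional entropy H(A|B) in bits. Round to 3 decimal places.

1.341 bits

Marginals: p(A) = (0.2800, 0.5500, 0.1700), p(B) = (0.6700, 0.3300).
H(A|B) = Σ p(B) · H(A|B=·).
  B=0: p=0.6700, H(A|B=0) = 1.4941
  B=1: p=0.3300, H(A|B=1) = 1.0304
Weighted sum = 1.341 bits.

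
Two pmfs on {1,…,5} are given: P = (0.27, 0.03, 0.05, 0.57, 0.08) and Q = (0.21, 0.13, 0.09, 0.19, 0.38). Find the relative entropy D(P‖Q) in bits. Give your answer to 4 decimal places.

D(P‖Q) = Σ p·log₂(p/q).
  0.27·log₂(0.27/0.21) = 0.09789
  0.03·log₂(0.03/0.13) = -0.06346
  0.05·log₂(0.05/0.09) = -0.04240
  0.57·log₂(0.57/0.19) = 0.90343
  0.08·log₂(0.08/0.38) = -0.17983
D(P‖Q) = 0.7156 bits.

0.7156 bits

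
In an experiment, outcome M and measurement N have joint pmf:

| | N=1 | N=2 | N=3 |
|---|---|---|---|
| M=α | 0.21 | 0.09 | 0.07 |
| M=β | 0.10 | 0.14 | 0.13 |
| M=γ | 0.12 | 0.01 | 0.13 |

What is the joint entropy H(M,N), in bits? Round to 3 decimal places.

H(M,N) = −Σ p(x,y)·log₂ p(x,y) over all 9 cells.
  cell (α,1): −0.21·log₂0.21 = 0.4728
  cell (α,2): −0.09·log₂0.09 = 0.3127
  cell (α,3): −0.07·log₂0.07 = 0.2686
  cell (β,1): −0.10·log₂0.10 = 0.3322
  cell (β,2): −0.14·log₂0.14 = 0.3971
  cell (β,3): −0.13·log₂0.13 = 0.3826
  cell (γ,1): −0.12·log₂0.12 = 0.3671
  cell (γ,2): −0.01·log₂0.01 = 0.0664
  cell (γ,3): −0.13·log₂0.13 = 0.3826
Sum = 2.982 bits.

2.982 bits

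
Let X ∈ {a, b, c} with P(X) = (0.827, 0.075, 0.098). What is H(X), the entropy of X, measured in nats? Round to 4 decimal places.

H(X) = −Σ p·ln p.
  −(0.827)·ln(0.827) = 0.15709
  −(0.075)·ln(0.075) = 0.19427
  −(0.098)·ln(0.098) = 0.22763
Sum: 0.15709 + 0.19427 + 0.22763 = 0.5790 nats.

0.5790 nats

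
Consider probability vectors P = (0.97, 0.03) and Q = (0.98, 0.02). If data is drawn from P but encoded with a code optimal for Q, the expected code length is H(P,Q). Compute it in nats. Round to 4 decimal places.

H(P,Q) = −Σ p·ln q.
  −0.97·ln(0.98) = 0.01960
  −0.03·ln(0.02) = 0.11736
H(P,Q) = 0.1370 nats.

0.1370 nats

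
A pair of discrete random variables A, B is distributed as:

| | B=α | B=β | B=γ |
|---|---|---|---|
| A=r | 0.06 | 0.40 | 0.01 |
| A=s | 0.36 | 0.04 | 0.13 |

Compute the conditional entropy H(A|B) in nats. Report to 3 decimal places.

Chain rule: H(A|B) = H(A,B) − H(B).
Marginals: p(A) = (0.4700, 0.5300), p(B) = (0.4200, 0.4400, 0.1400).
H(A,B) = 1.3432 nats; H(B) = 1.0008 nats.
H(A|B) = 1.3432 − 1.0008 = 0.342 nats.

0.342 nats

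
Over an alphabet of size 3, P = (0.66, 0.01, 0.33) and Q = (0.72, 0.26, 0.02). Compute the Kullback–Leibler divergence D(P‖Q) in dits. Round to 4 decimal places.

D(P‖Q) = Σ p·log₁₀(p/q).
  0.66·log₁₀(0.66/0.72) = -0.02494
  0.01·log₁₀(0.01/0.26) = -0.01415
  0.33·log₁₀(0.33/0.02) = 0.40177
D(P‖Q) = 0.3627 dits.

0.3627 dits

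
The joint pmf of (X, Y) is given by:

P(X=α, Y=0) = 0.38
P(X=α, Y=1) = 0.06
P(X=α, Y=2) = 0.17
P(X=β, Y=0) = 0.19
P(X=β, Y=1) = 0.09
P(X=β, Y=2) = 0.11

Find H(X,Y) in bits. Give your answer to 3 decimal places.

2.327 bits

H(X,Y) = −Σ p(x,y)·log₂ p(x,y) over all 6 cells.
  cell (α,0): −0.38·log₂0.38 = 0.5305
  cell (α,1): −0.06·log₂0.06 = 0.2435
  cell (α,2): −0.17·log₂0.17 = 0.4346
  cell (β,0): −0.19·log₂0.19 = 0.4552
  cell (β,1): −0.09·log₂0.09 = 0.3127
  cell (β,2): −0.11·log₂0.11 = 0.3503
Sum = 2.327 bits.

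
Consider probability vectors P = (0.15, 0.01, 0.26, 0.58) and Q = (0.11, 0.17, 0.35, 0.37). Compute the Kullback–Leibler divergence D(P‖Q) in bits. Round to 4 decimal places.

0.2909 bits

D(P‖Q) = Σ p·log₂(p/q).
  0.15·log₂(0.15/0.11) = 0.06712
  0.01·log₂(0.01/0.17) = -0.04087
  0.26·log₂(0.26/0.35) = -0.11150
  0.58·log₂(0.58/0.37) = 0.37615
D(P‖Q) = 0.2909 bits.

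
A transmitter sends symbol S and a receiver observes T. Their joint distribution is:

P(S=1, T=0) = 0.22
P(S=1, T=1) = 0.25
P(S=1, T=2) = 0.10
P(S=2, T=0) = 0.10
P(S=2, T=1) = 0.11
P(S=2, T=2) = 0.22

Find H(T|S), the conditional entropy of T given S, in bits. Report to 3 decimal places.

Chain rule: H(T|S) = H(S,T) − H(S).
Marginals: p(S) = (0.5700, 0.4300), p(T) = (0.3200, 0.3600, 0.3200).
H(S,T) = 2.4758 bits; H(S) = 0.9858 bits.
H(T|S) = 2.4758 − 0.9858 = 1.490 bits.

1.490 bits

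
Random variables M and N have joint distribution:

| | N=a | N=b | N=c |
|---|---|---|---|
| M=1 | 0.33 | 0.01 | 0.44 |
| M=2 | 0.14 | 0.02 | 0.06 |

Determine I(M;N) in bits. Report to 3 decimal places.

Marginals: p(M) = (0.7800, 0.2200), p(N) = (0.4700, 0.0300, 0.5000).
I(M;N) = Σ p(x,y)·log₂[p(x,y)/(p(x)p(y))].
  (1,a): 0.33·log₂(0.9002) = -0.0501
  (1,b): 0.01·log₂(0.4274) = -0.0123
  (1,c): 0.44·log₂(1.1282) = 0.0766
  (2,a): 0.14·log₂(1.3540) = 0.0612
  (2,b): 0.02·log₂(3.0303) = 0.0320
  (2,c): 0.06·log₂(0.5455) = -0.0525
Sum = 0.055 bits.

0.055 bits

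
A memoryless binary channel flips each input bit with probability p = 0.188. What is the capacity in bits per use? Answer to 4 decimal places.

0.3027 bits

Binary symmetric channel: C = 1 − h₂(ε) where h₂ is the binary entropy function.
h₂(0.188) = −0.188·log₂0.188 − 0.812·log₂0.812 = 0.6973.
C = 1 − 0.6973 = 0.3027 bits per channel use.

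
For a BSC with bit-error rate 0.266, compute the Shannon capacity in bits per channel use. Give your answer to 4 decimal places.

Binary symmetric channel: C = 1 − h₂(ε) where h₂ is the binary entropy function.
h₂(0.266) = −0.266·log₂0.266 − 0.734·log₂0.734 = 0.8357.
C = 1 − 0.8357 = 0.1643 bits per channel use.

0.1643 bits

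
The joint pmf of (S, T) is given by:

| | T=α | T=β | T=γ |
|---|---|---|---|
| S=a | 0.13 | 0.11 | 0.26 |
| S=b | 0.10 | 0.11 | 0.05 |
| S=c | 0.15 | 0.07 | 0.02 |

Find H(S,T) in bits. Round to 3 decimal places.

2.929 bits

H(S,T) = −Σ p(x,y)·log₂ p(x,y) over all 9 cells.
  cell (a,α): −0.13·log₂0.13 = 0.3826
  cell (a,β): −0.11·log₂0.11 = 0.3503
  cell (a,γ): −0.26·log₂0.26 = 0.5053
  cell (b,α): −0.10·log₂0.10 = 0.3322
  cell (b,β): −0.11·log₂0.11 = 0.3503
  cell (b,γ): −0.05·log₂0.05 = 0.2161
  cell (c,α): −0.15·log₂0.15 = 0.4105
  cell (c,β): −0.07·log₂0.07 = 0.2686
  cell (c,γ): −0.02·log₂0.02 = 0.1129
Sum = 2.929 bits.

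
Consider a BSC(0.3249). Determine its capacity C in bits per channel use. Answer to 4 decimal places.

0.0904 bits

Binary symmetric channel: C = 1 − h₂(ε) where h₂ is the binary entropy function.
h₂(0.3249) = −0.3249·log₂0.3249 − 0.6751·log₂0.6751 = 0.9096.
C = 1 − 0.9096 = 0.0904 bits per channel use.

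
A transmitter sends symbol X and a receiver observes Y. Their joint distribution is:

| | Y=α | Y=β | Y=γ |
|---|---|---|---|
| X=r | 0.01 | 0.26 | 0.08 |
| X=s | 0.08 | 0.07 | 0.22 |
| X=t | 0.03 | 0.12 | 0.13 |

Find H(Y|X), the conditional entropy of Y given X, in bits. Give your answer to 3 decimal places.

Chain rule: H(Y|X) = H(X,Y) − H(X).
Marginals: p(X) = (0.3500, 0.3700, 0.2800), p(Y) = (0.1200, 0.4500, 0.4300).
H(X,Y) = 2.8054 bits; H(X) = 1.5751 bits.
H(Y|X) = 2.8054 − 1.5751 = 1.230 bits.

1.230 bits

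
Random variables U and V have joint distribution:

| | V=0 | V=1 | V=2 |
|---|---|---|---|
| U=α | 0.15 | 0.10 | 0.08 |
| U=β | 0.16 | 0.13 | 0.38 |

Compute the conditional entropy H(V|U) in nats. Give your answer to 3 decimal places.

1.009 nats

Chain rule: H(V|U) = H(U,V) − H(U).
Marginals: p(U) = (0.3300, 0.6700), p(V) = (0.3100, 0.2300, 0.4600).
H(U,V) = 1.6430 nats; H(U) = 0.6342 nats.
H(V|U) = 1.6430 − 0.6342 = 1.009 nats.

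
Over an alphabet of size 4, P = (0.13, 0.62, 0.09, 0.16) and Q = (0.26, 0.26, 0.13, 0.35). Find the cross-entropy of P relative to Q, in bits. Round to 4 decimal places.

H(P,Q) = −Σ p·log₂ q.
  −0.13·log₂(0.26) = 0.25264
  −0.62·log₂(0.26) = 1.20492
  −0.09·log₂(0.13) = 0.26491
  −0.16·log₂(0.35) = 0.24233
H(P,Q) = 1.9648 bits.

1.9648 bits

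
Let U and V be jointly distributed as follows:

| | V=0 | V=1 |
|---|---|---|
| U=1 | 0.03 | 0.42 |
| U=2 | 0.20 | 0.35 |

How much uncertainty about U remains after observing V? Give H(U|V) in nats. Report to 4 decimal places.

0.6196 nats

Marginals: p(U) = (0.4500, 0.5500), p(V) = (0.2300, 0.7700).
H(U|V) = Σ p(V) · H(U|V=·).
  V=0: p=0.2300, H(U|V=0) = 0.3872
  V=1: p=0.7700, H(U|V=1) = 0.6890
Weighted sum = 0.6196 nats.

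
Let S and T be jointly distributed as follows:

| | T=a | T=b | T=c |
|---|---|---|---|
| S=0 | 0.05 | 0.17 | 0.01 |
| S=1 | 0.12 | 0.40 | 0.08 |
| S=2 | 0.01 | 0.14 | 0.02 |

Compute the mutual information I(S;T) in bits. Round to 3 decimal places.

0.030 bits

Marginals: p(S) = (0.2300, 0.6000, 0.1700), p(T) = (0.1800, 0.7100, 0.1100).
I(S;T) = H(S) + H(T) − H(S,T).
H(S) = 1.3644, H(T) = 1.1464, H(S,T) = 2.4809.
I(S;T) = 1.3644 + 1.1464 − 2.4809 = 0.030 bits.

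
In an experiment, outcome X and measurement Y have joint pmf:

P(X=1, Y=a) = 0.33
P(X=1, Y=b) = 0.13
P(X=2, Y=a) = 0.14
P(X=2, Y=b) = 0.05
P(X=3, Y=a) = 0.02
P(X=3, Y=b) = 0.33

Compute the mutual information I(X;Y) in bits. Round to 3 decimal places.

0.336 bits

Marginals: p(X) = (0.4600, 0.1900, 0.3500), p(Y) = (0.4900, 0.5100).
I(X;Y) = H(X) + H(Y) − H(X,Y).
H(X) = 1.5007, H(Y) = 0.9997, H(X,Y) = 2.1644.
I(X;Y) = 1.5007 + 0.9997 − 2.1644 = 0.336 bits.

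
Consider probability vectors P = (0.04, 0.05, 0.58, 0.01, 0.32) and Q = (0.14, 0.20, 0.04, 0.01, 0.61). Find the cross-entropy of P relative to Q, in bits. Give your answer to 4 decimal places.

3.2176 bits

H(P,Q) = −Σ p·log₂ q.
  −0.04·log₂(0.14) = 0.11346
  −0.05·log₂(0.20) = 0.11610
  −0.58·log₂(0.04) = 2.69344
  −0.01·log₂(0.01) = 0.06644
  −0.32·log₂(0.61) = 0.22820
H(P,Q) = 3.2176 bits.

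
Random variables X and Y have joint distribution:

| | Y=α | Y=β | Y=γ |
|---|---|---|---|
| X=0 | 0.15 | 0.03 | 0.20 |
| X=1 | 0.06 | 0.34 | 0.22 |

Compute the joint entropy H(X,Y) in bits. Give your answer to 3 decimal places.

H(X,Y) = −Σ p(x,y)·log₂ p(x,y) over all 6 cells.
  cell (0,α): −0.15·log₂0.15 = 0.4105
  cell (0,β): −0.03·log₂0.03 = 0.1518
  cell (0,γ): −0.20·log₂0.20 = 0.4644
  cell (1,α): −0.06·log₂0.06 = 0.2435
  cell (1,β): −0.34·log₂0.34 = 0.5292
  cell (1,γ): −0.22·log₂0.22 = 0.4806
Sum = 2.280 bits.

2.280 bits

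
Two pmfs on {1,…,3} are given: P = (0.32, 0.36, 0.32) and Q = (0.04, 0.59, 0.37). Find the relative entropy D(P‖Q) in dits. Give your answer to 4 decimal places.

D(P‖Q) = Σ p·log₁₀(p/q).
  0.32·log₁₀(0.32/0.04) = 0.28899
  0.36·log₁₀(0.36/0.59) = -0.07724
  0.32·log₁₀(0.32/0.37) = -0.02018
D(P‖Q) = 0.1916 dits.

0.1916 dits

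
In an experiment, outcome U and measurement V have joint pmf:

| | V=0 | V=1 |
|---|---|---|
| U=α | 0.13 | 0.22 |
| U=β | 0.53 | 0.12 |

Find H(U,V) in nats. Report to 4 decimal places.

H(U,V) = −Σ p(x,y)·ln p(x,y) over all 4 cells.
  cell (α,0): −0.13·ln0.13 = 0.26523
  cell (α,1): −0.22·ln0.22 = 0.33311
  cell (β,0): −0.53·ln0.53 = 0.33649
  cell (β,1): −0.12·ln0.12 = 0.25443
Sum = 1.1893 nats.

1.1893 nats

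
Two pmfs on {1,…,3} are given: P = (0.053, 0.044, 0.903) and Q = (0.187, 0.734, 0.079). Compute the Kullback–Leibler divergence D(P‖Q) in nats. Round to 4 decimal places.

D(P‖Q) = Σ p·ln(p/q).
  0.053·ln(0.053/0.187) = -0.06682
  0.044·ln(0.044/0.734) = -0.12383
  0.903·ln(0.903/0.079) = 2.19996
D(P‖Q) = 2.0093 nats.

2.0093 nats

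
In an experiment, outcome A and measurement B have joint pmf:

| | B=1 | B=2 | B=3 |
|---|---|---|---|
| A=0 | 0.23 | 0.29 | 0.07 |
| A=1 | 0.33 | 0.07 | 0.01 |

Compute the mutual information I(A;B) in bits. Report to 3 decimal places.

0.130 bits

Marginals: p(A) = (0.5900, 0.4100), p(B) = (0.5600, 0.3600, 0.0800).
I(A;B) = H(A) + H(B) − H(A,B).
H(A) = 0.9765, H(B) = 1.2906, H(A,B) = 2.1369.
I(A;B) = 0.9765 + 1.2906 − 2.1369 = 0.130 bits.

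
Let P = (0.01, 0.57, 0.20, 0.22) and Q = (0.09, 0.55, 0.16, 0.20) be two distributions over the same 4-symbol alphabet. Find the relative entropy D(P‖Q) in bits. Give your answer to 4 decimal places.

0.0923 bits

D(P‖Q) = Σ p·log₂(p/q).
  0.01·log₂(0.01/0.09) = -0.03170
  0.57·log₂(0.57/0.55) = 0.02937
  0.20·log₂(0.20/0.16) = 0.06439
  0.22·log₂(0.22/0.20) = 0.03025
D(P‖Q) = 0.0923 bits.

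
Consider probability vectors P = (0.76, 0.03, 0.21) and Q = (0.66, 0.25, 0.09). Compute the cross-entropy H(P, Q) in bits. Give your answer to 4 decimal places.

1.2451 bits

H(P,Q) = −Σ p·log₂ q.
  −0.76·log₂(0.66) = 0.45559
  −0.03·log₂(0.25) = 0.06000
  −0.21·log₂(0.09) = 0.72953
H(P,Q) = 1.2451 bits.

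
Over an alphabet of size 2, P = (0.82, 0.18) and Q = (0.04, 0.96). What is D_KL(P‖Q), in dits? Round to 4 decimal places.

D(P‖Q) = Σ p·log₁₀(p/q).
  0.82·log₁₀(0.82/0.04) = 1.07564
  0.18·log₁₀(0.18/0.96) = -0.13086
D(P‖Q) = 0.9448 dits.

0.9448 dits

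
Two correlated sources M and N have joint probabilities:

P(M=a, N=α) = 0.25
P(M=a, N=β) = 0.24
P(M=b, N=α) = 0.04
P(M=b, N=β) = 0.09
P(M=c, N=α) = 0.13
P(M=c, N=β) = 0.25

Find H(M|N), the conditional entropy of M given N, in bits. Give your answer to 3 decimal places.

Marginals: p(M) = (0.4900, 0.1300, 0.3800), p(N) = (0.4200, 0.5800).
H(M|N) = Σ p(N) · H(M|N=·).
  N=α: p=0.4200, H(M|N=α) = 1.2923
  N=β: p=0.5800, H(M|N=β) = 1.4672
Weighted sum = 1.394 bits.

1.394 bits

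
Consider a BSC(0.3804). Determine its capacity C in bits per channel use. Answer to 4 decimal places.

0.0417 bits

Binary symmetric channel: C = 1 − h₂(ε) where h₂ is the binary entropy function.
h₂(0.3804) = −0.3804·log₂0.3804 − 0.6196·log₂0.6196 = 0.9583.
C = 1 − 0.9583 = 0.0417 bits per channel use.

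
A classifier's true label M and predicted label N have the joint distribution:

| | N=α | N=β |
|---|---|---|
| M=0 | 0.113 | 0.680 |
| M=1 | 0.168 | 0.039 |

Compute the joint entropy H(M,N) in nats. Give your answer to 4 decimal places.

0.9348 nats

H(M,N) = −Σ p(x,y)·ln p(x,y) over all 4 cells.
  cell (0,α): −0.113·ln0.113 = 0.24638
  cell (0,β): −0.680·ln0.680 = 0.26225
  cell (1,α): −0.168·ln0.168 = 0.29968
  cell (1,β): −0.039·ln0.039 = 0.12652
Sum = 0.9348 nats.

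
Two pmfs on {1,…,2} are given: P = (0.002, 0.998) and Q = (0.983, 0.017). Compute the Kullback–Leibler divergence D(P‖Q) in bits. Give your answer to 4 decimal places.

5.8458 bits

D(P‖Q) = Σ p·log₂(p/q).
  0.002·log₂(0.002/0.983) = -0.01788
  0.998·log₂(0.998/0.017) = 5.86368
D(P‖Q) = 5.8458 bits.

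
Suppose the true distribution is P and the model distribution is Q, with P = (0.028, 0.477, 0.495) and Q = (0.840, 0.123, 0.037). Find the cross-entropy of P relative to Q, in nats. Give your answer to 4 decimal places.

H(P,Q) = −Σ p·ln q.
  −0.028·ln(0.840) = 0.00488
  −0.477·ln(0.123) = 0.99959
  −0.495·ln(0.037) = 1.63193
H(P,Q) = 2.6364 nats.

2.6364 nats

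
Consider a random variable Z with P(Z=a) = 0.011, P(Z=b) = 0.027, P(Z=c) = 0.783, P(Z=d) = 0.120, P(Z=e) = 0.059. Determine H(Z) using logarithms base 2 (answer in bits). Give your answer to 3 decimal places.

1.097 bits

H(Z) = −Σ p·log₂ p.
  −(0.011)·log₂(0.011) = 0.0716
  −(0.027)·log₂(0.027) = 0.1407
  −(0.783)·log₂(0.783) = 0.2763
  −(0.120)·log₂(0.120) = 0.3671
  −(0.059)·log₂(0.059) = 0.2409
Sum: 0.0716 + 0.1407 + 0.2763 + 0.3671 + 0.2409 = 1.097 bits.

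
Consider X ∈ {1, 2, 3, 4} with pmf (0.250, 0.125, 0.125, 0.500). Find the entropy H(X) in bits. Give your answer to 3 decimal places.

1.750 bits

H(X) = −Σ p·log₂ p.
  −(0.250)·log₂(0.250) = 0.5000
  −(0.125)·log₂(0.125) = 0.3750
  −(0.125)·log₂(0.125) = 0.3750
  −(0.500)·log₂(0.500) = 0.5000
Sum: 0.5000 + 0.3750 + 0.3750 + 0.5000 = 1.750 bits.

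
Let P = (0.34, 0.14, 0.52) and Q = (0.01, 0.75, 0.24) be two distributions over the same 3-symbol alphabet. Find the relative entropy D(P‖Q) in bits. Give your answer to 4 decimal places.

D(P‖Q) = Σ p·log₂(p/q).
  0.34·log₂(0.34/0.01) = 1.72974
  0.14·log₂(0.14/0.75) = -0.33900
  0.52·log₂(0.52/0.24) = 0.58005
D(P‖Q) = 1.9708 bits.

1.9708 bits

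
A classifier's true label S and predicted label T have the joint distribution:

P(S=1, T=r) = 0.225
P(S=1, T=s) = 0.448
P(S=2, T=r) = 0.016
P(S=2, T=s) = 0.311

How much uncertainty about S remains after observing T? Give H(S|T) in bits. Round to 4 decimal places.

0.8260 bits

Marginals: p(S) = (0.6730, 0.3270), p(T) = (0.2410, 0.7590).
H(S|T) = Σ p(T) · H(S|T=·).
  T=r: p=0.2410, H(S|T=r) = 0.3523
  T=s: p=0.7590, H(S|T=s) = 0.9764
Weighted sum = 0.8260 bits.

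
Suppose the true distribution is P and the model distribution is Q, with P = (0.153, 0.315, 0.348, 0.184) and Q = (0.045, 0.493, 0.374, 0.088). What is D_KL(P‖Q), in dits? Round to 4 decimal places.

0.0681 dits

D(P‖Q) = Σ p·log₁₀(p/q).
  0.153·log₁₀(0.153/0.045) = 0.08132
  0.315·log₁₀(0.315/0.493) = -0.06128
  0.348·log₁₀(0.348/0.374) = -0.01089
  0.184·log₁₀(0.184/0.088) = 0.05894
D(P‖Q) = 0.0681 dits.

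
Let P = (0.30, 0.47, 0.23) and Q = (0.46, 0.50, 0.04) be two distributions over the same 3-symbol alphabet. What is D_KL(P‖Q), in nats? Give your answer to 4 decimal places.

D(P‖Q) = Σ p·ln(p/q).
  0.30·ln(0.30/0.46) = -0.12823
  0.47·ln(0.47/0.50) = -0.02908
  0.23·ln(0.23/0.04) = 0.40232
D(P‖Q) = 0.2450 nats.

0.2450 nats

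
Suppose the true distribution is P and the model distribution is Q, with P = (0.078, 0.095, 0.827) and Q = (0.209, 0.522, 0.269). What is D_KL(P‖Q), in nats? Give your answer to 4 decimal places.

0.6901 nats

D(P‖Q) = Σ p·ln(p/q).
  0.078·ln(0.078/0.209) = -0.07688
  0.095·ln(0.095/0.522) = -0.16186
  0.827·ln(0.827/0.269) = 0.92880
D(P‖Q) = 0.6901 nats.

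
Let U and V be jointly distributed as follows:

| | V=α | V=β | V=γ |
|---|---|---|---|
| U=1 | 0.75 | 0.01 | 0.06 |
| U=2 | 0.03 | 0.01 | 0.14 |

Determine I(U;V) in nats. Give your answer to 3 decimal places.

0.208 nats

Marginals: p(U) = (0.8200, 0.1800), p(V) = (0.7800, 0.0200, 0.2000).
I(U;V) = Σ p(x,y)·ln[p(x,y)/(p(x)p(y))].
  (1,α): 0.75·ln(1.1726) = 0.1194
  (1,β): 0.01·ln(0.6098) = -0.0049
  (1,γ): 0.06·ln(0.3659) = -0.0603
  (2,α): 0.03·ln(0.2137) = -0.0463
  (2,β): 0.01·ln(2.7778) = 0.0102
  (2,γ): 0.14·ln(3.8889) = 0.1901
Sum = 0.208 nats.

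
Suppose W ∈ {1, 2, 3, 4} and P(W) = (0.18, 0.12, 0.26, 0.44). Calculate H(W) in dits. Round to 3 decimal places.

H(W) = −Σ p·log₁₀ p.
  −(0.18)·log₁₀(0.18) = 0.1341
  −(0.12)·log₁₀(0.12) = 0.1105
  −(0.26)·log₁₀(0.26) = 0.1521
  −(0.44)·log₁₀(0.44) = 0.1569
Sum: 0.1341 + 0.1105 + 0.1521 + 0.1569 = 0.554 dits.

0.554 dits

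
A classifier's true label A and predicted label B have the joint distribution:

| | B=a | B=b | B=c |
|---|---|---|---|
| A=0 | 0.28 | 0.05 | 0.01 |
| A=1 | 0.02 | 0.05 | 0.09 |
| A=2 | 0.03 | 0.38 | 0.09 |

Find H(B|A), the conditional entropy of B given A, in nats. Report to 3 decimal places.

Marginals: p(A) = (0.3400, 0.1600, 0.5000), p(B) = (0.3300, 0.4800, 0.1900).
H(B|A) = Σ p(A) · H(B|A=·).
  A=0: p=0.3400, H(B|A=0) = 0.5455
  A=1: p=0.1600, H(B|A=1) = 0.9471
  A=2: p=0.5000, H(B|A=2) = 0.6860
Weighted sum = 0.680 nats.

0.680 nats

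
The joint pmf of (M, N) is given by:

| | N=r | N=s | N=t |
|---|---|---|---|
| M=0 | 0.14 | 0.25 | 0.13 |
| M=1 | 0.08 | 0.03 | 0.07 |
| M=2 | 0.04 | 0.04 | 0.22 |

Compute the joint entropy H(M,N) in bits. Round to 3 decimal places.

H(M,N) = −Σ p(x,y)·log₂ p(x,y) over all 9 cells.
  cell (0,r): −0.14·log₂0.14 = 0.3971
  cell (0,s): −0.25·log₂0.25 = 0.5000
  cell (0,t): −0.13·log₂0.13 = 0.3826
  cell (1,r): −0.08·log₂0.08 = 0.2915
  cell (1,s): −0.03·log₂0.03 = 0.1518
  cell (1,t): −0.07·log₂0.07 = 0.2686
  cell (2,r): −0.04·log₂0.04 = 0.1858
  cell (2,s): −0.04·log₂0.04 = 0.1858
  cell (2,t): −0.22·log₂0.22 = 0.4806
Sum = 2.844 bits.

2.844 bits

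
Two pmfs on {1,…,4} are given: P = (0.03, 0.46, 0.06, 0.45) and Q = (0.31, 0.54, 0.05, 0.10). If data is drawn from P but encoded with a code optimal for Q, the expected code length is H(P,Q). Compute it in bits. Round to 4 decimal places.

H(P,Q) = −Σ p·log₂ q.
  −0.03·log₂(0.31) = 0.05069
  −0.46·log₂(0.54) = 0.40893
  −0.06·log₂(0.05) = 0.25932
  −0.45·log₂(0.10) = 1.49487
H(P,Q) = 2.2138 bits.

2.2138 bits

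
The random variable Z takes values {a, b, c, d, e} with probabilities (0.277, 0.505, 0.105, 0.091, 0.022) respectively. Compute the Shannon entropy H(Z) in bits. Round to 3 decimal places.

H(Z) = −Σ p·log₂ p.
  −(0.277)·log₂(0.277) = 0.5130
  −(0.505)·log₂(0.505) = 0.4978
  −(0.105)·log₂(0.105) = 0.3414
  −(0.091)·log₂(0.091) = 0.3147
  −(0.022)·log₂(0.022) = 0.1211
Sum: 0.5130 + 0.4978 + 0.3414 + 0.3147 + 0.1211 = 1.788 bits.

1.788 bits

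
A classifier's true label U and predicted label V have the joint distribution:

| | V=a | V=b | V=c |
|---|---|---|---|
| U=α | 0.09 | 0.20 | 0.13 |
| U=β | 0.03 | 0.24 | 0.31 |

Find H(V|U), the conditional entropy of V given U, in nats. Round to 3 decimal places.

0.934 nats

Marginals: p(U) = (0.4200, 0.5800), p(V) = (0.1200, 0.4400, 0.4400).
H(V|U) = Σ p(U) · H(V|U=·).
  U=α: p=0.4200, H(V|U=α) = 1.0464
  U=β: p=0.5800, H(V|U=β) = 0.8532
Weighted sum = 0.934 nats.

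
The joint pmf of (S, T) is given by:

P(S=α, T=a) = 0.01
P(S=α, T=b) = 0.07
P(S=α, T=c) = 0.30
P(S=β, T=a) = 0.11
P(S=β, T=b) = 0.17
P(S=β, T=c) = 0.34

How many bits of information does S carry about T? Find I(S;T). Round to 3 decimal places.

Marginals: p(S) = (0.3800, 0.6200), p(T) = (0.1200, 0.2400, 0.6400).
I(S;T) = H(S) + H(T) − H(S,T).
H(S) = 0.9580, H(T) = 1.2733, H(S,T) = 2.1701.
I(S;T) = 0.9580 + 1.2733 − 2.1701 = 0.061 bits.

0.061 bits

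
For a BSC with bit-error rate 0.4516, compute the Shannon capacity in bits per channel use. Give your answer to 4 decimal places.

0.0068 bits

Binary symmetric channel: C = 1 − h₂(ε) where h₂ is the binary entropy function.
h₂(0.4516) = −0.4516·log₂0.4516 − 0.5484·log₂0.5484 = 0.9932.
C = 1 − 0.9932 = 0.0068 bits per channel use.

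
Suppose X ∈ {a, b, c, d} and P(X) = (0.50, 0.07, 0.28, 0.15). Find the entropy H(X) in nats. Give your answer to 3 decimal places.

H(X) = −Σ p·ln p.
  −(0.50)·ln(0.50) = 0.3466
  −(0.07)·ln(0.07) = 0.1861
  −(0.28)·ln(0.28) = 0.3564
  −(0.15)·ln(0.15) = 0.2846
Sum: 0.3466 + 0.1861 + 0.3564 + 0.2846 = 1.174 nats.

1.174 nats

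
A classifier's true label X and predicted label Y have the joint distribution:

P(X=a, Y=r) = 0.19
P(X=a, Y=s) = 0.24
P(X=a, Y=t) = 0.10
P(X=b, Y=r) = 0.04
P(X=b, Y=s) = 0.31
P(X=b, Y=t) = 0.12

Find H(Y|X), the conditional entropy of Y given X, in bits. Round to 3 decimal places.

Chain rule: H(Y|X) = H(X,Y) − H(X).
Marginals: p(X) = (0.5300, 0.4700), p(Y) = (0.2300, 0.5500, 0.2200).
H(X,Y) = 2.3582 bits; H(X) = 0.9974 bits.
H(Y|X) = 2.3582 − 0.9974 = 1.361 bits.

1.361 bits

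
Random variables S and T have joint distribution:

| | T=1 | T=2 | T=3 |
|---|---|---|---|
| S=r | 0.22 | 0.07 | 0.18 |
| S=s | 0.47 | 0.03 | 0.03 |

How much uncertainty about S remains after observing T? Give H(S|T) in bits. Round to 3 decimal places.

Marginals: p(S) = (0.4700, 0.5300), p(T) = (0.6900, 0.1000, 0.2100).
H(S|T) = Σ p(T) · H(S|T=·).
  T=1: p=0.6900, H(S|T=1) = 0.9031
  T=2: p=0.1000, H(S|T=2) = 0.8813
  T=3: p=0.2100, H(S|T=3) = 0.5917
Weighted sum = 0.836 bits.

0.836 bits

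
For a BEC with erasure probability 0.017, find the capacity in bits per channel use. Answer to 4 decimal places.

0.9830 bits

Binary erasure channel: capacity C = 1 − ε.
C = 1 − 0.017 = 0.9830 bits per channel use.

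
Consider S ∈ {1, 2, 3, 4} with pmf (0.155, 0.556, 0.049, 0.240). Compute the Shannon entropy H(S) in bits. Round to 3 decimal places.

H(S) = −Σ p·log₂ p.
  −(0.155)·log₂(0.155) = 0.4169
  −(0.556)·log₂(0.556) = 0.4708
  −(0.049)·log₂(0.049) = 0.2132
  −(0.240)·log₂(0.240) = 0.4941
Sum: 0.4169 + 0.4708 + 0.2132 + 0.4941 = 1.595 bits.

1.595 bits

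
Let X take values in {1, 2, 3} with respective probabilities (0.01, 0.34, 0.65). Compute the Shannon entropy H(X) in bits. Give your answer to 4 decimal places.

0.9996 bits

H(X) = −Σ p·log₂ p.
  −(0.01)·log₂(0.01) = 0.06644
  −(0.34)·log₂(0.34) = 0.52917
  −(0.65)·log₂(0.65) = 0.40397
Sum: 0.06644 + 0.52917 + 0.40397 = 0.9996 bits.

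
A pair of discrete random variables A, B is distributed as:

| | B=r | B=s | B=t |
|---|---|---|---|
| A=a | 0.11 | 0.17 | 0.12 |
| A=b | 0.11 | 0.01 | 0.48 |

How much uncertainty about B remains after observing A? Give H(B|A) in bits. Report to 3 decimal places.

Marginals: p(A) = (0.4000, 0.6000), p(B) = (0.2200, 0.1800, 0.6000).
H(B|A) = Σ p(A) · H(B|A=·).
  A=a: p=0.4000, H(B|A=a) = 1.5579
  A=b: p=0.6000, H(B|A=b) = 0.8047
Weighted sum = 1.106 bits.

1.106 bits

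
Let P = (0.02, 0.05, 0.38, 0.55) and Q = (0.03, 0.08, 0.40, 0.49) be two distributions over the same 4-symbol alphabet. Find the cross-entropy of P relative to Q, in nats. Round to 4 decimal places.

0.9370 nats

H(P,Q) = −Σ p·ln q.
  −0.02·ln(0.03) = 0.07013
  −0.05·ln(0.08) = 0.12629
  −0.38·ln(0.40) = 0.34819
  −0.55·ln(0.49) = 0.39234
H(P,Q) = 0.9370 nats.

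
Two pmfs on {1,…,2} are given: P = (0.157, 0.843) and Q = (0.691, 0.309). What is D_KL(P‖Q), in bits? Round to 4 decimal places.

0.8849 bits

D(P‖Q) = Σ p·log₂(p/q).
  0.157·log₂(0.157/0.691) = -0.33565
  0.843·log₂(0.843/0.309) = 1.22060
D(P‖Q) = 0.8849 bits.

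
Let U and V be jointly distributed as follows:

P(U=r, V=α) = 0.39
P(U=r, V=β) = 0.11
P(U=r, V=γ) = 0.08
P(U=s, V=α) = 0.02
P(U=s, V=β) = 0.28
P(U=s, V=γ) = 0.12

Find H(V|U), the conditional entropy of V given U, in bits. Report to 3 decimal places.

Marginals: p(U) = (0.5800, 0.4200), p(V) = (0.4100, 0.3900, 0.2000).
H(V|U) = Σ p(U) · H(V|U=·).
  U=r: p=0.5800, H(V|U=r) = 1.2341
  U=s: p=0.4200, H(V|U=s) = 1.1155
Weighted sum = 1.184 bits.

1.184 bits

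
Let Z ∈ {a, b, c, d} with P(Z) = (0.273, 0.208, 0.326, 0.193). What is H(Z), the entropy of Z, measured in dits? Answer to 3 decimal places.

0.592 dits

H(Z) = −Σ p·log₁₀ p.
  −(0.273)·log₁₀(0.273) = 0.1539
  −(0.208)·log₁₀(0.208) = 0.1418
  −(0.326)·log₁₀(0.326) = 0.1587
  −(0.193)·log₁₀(0.193) = 0.1379
Sum: 0.1539 + 0.1418 + 0.1587 + 0.1379 = 0.592 dits.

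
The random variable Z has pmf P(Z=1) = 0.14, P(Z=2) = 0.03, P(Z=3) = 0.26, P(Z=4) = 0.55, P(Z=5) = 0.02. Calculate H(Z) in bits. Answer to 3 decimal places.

H(Z) = −Σ p·log₂ p.
  −(0.14)·log₂(0.14) = 0.3971
  −(0.03)·log₂(0.03) = 0.1518
  −(0.26)·log₂(0.26) = 0.5053
  −(0.55)·log₂(0.55) = 0.4744
  −(0.02)·log₂(0.02) = 0.1129
Sum: 0.3971 + 0.1518 + 0.5053 + 0.4744 + 0.1129 = 1.641 bits.

1.641 bits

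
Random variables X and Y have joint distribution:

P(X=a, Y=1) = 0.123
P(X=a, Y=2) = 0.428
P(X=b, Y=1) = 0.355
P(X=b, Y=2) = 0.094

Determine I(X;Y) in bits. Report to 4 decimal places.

Marginals: p(X) = (0.5510, 0.4490), p(Y) = (0.4780, 0.5220).
I(X;Y) = Σ p(x,y)·log₂[p(x,y)/(p(x)p(y))].
  (a,1): 0.123·log₂(0.4670) = -0.13511
  (a,2): 0.428·log₂(1.4881) = 0.24543
  (b,1): 0.355·log₂(1.6541) = 0.25774
  (b,2): 0.094·log₂(0.4011) = -0.12390
Sum = 0.2442 bits.

0.2442 bits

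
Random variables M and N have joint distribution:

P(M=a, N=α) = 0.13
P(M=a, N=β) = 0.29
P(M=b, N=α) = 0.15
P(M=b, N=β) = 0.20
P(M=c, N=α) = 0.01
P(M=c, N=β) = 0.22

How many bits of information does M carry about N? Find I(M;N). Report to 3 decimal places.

0.090 bits

Marginals: p(M) = (0.4200, 0.3500, 0.2300), p(N) = (0.2900, 0.7100).
I(M;N) = Σ p(x,y)·log₂[p(x,y)/(p(x)p(y))].
  (a,α): 0.13·log₂(1.0673) = 0.0122
  (a,β): 0.29·log₂(0.9725) = -0.0117
  (b,α): 0.15·log₂(1.4778) = 0.0845
  (b,β): 0.20·log₂(0.8048) = -0.0626
  (c,α): 0.01·log₂(0.1499) = -0.0274
  (c,β): 0.22·log₂(1.3472) = 0.0946
Sum = 0.090 bits.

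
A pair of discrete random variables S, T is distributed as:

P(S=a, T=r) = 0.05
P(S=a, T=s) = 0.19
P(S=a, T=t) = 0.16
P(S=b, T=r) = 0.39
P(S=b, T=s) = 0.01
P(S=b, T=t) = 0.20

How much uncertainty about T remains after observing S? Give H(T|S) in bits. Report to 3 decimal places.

Chain rule: H(T|S) = H(S,T) − H(S).
Marginals: p(S) = (0.4000, 0.6000), p(T) = (0.4400, 0.2000, 0.3600).
H(S,T) = 2.1550 bits; H(S) = 0.9710 bits.
H(T|S) = 2.1550 − 0.9710 = 1.184 bits.

1.184 bits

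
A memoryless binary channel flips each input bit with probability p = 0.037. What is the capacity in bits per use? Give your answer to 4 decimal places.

Binary symmetric channel: C = 1 − h₂(ε) where h₂ is the binary entropy function.
h₂(0.037) = −0.037·log₂0.037 − 0.963·log₂0.963 = 0.2284.
C = 1 − 0.2284 = 0.7716 bits per channel use.

0.7716 bits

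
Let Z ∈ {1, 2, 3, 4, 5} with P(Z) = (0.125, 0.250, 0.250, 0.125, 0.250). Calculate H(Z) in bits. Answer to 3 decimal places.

2.250 bits

H(Z) = −Σ p·log₂ p.
  −(0.125)·log₂(0.125) = 0.3750
  −(0.250)·log₂(0.250) = 0.5000
  −(0.250)·log₂(0.250) = 0.5000
  −(0.125)·log₂(0.125) = 0.3750
  −(0.250)·log₂(0.250) = 0.5000
Sum: 0.3750 + 0.5000 + 0.5000 + 0.3750 + 0.5000 = 2.250 bits.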